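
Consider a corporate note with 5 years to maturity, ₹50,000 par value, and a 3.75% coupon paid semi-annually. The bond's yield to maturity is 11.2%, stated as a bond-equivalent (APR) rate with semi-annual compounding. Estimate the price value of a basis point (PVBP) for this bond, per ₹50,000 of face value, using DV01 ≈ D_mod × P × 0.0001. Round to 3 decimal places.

₹15.411

Periodic yield y = 0.056.
  t   CF        PV=CF/(1+0.056)^t    t·PV
  1       937.50       887.7841       887.7841
  2       937.50       840.7046     1,681.4093
  3       937.50       796.1218     2,388.3654
  4       937.50       753.9032     3,015.6129
  5       937.50       713.9235     3,569.6176
  6       937.50       676.0639     4,056.3836
  7       937.50       640.2121     4,481.4844
  8       937.50       606.2614     4,850.0913
  9       937.50       574.1112     5,167.0007
  10   50,937.50    29,539.1806   295,391.8060
  Σ                 36,028.2665   325,489.5554
P = 36,028.2665; D_Mac = 9.03428 half-year periods = 4.51714 yrs; D_mod = 4.27760 yrs.
DV01 ≈ 4.27760 × 36,028.2665 × 0.0001 = 15.411437.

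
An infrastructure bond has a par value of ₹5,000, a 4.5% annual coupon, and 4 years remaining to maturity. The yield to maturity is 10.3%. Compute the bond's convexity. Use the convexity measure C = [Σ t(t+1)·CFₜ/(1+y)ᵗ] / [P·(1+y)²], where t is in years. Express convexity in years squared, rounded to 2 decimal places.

With y = 0.103:
  t   CF        PV=CF/(1+0.103)^t    t·PV        t(t+1)·PV
  1       225.00       203.9891       203.9891         407.9782
  2       225.00       184.9403       369.8805       1,109.6416
  3       225.00       167.6702       503.0107       2,012.0429
  4     5,225.00     3,530.0775    14,120.3102      70,601.5508
  Σ                  4,086.6772    15,197.1905      74,131.2135
P = 4,086.6772.
Convexity = Σ t(t+1)·PV / [P·(1+y)²] = 74,131.2135 / (4,086.6772 × 1.216609) = 14.91007.

14.91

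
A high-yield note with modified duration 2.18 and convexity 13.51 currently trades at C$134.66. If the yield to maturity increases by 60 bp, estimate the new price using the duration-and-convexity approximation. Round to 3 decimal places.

Duration effect: -D_mod·Δy = -2.18 × (+0.006) = -0.013080
Convexity effect: ½·C·(Δy)² = 0.5 × 13.51 × (0.006)² = +0.00024318
ΔP/P ≈ -0.013080 + 0.00024318 = -0.01283682
New price ≈ 134.66 × (1 - 0.01283682) = 132.9313938188.

C$132.931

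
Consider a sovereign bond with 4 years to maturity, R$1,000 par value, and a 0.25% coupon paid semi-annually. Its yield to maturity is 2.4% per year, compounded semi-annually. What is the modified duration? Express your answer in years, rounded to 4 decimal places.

Periodic yield y = 0.012. First find Macaulay duration:
  t   CF        PV=CF/(1+0.012)^t    t·PV
  1         1.25         1.2352         1.2352
  2         1.25         1.2205         2.4411
  3         1.25         1.2061         3.6182
  4         1.25         1.1918         4.7670
  5         1.25         1.1776         5.8881
  6         1.25         1.1637         6.9820
  7         1.25         1.1499         8.0490
  8     1,001.25       910.1195     7,280.9562
  Σ                    918.4642     7,313.9368
P = 918.4642; Macaulay duration = 7,313.9368 / 918.4642 = 7.96322 half-year periods = 3.98161 years.
Modified duration = D_Mac / (1 + y) = 3.98161 / 1.012 = 3.93440 years.

3.9344 years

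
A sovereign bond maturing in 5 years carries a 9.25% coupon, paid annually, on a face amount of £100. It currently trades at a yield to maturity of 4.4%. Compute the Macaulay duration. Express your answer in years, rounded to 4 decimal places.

4.3000 years

Periodic yield y = 0.044. Discount each cash flow and weight by its year:
  t   CF        PV=CF/(1+0.044)^t    t·PV
  1         9.25         8.8602         8.8602
  2         9.25         8.4867        16.9735
  3         9.25         8.1291        24.3872
  4         9.25         7.7865        31.1458
  5       109.25        88.0884       440.4422
  Σ                    121.3508       521.8089
Price P = Σ PV = 121.3508.
Macaulay duration = Σ(t·PV) / P = 521.8089 / 121.3508 = 4.30000 years.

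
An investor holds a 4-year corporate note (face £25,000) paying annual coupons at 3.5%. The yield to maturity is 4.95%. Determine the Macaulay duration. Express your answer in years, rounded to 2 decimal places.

3.80 years

Periodic yield y = 0.0495. Discount each cash flow and weight by its year:
  t   CF        PV=CF/(1+0.0495)^t    t·PV
  1       875.00       833.7303       833.7303
  2       875.00       794.4072     1,588.8144
  3       875.00       756.9387     2,270.8162
  4    25,875.00    21,328.0223    85,312.0893
  Σ                 23,713.0986    90,005.4502
Price P = Σ PV = 23,713.0986.
Macaulay duration = Σ(t·PV) / P = 90,005.4502 / 23,713.0986 = 3.79560 years.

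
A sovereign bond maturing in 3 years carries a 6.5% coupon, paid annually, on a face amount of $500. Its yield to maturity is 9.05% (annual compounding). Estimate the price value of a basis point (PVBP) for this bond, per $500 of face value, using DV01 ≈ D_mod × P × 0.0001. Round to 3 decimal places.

$0.121

Periodic yield y = 0.0905.
  t   CF        PV=CF/(1+0.0905)^t    t·PV
  1        32.50        29.8028        29.8028
  2        32.50        27.3295        54.6590
  3       532.50       410.6224     1,231.8671
  Σ                    467.7547     1,316.3290
P = 467.7547; D_Mac = 2.81414 yrs; D_mod = 2.58060 yrs.
DV01 ≈ 2.58060 × 467.7547 × 0.0001 = 0.120709.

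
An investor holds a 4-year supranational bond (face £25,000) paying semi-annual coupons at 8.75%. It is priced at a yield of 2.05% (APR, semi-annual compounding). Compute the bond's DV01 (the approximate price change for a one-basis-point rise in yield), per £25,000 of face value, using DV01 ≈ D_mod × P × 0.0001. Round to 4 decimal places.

£10.9628

Periodic yield y = 0.01025.
  t   CF        PV=CF/(1+0.01025)^t    t·PV
  1     1,093.75     1,082.6528     1,082.6528
  2     1,093.75     1,071.6682     2,143.3364
  3     1,093.75     1,060.7951     3,182.3852
  4     1,093.75     1,050.0322     4,200.1289
  5     1,093.75     1,039.3786     5,196.8930
  6     1,093.75     1,028.8331     6,172.9984
  7     1,093.75     1,018.3945     7,128.7616
  8    26,093.75    24,049.4763   192,395.8107
  Σ                 31,401.2308   221,502.9670
P = 31,401.2308; D_Mac = 7.05396 half-year periods = 3.52698 yrs; D_mod = 3.49119 yrs.
DV01 ≈ 3.49119 × 31,401.2308 × 0.0001 = 10.962780.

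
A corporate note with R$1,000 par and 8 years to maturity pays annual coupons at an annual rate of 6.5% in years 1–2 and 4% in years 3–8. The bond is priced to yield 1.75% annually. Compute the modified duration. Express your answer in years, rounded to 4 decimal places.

Periodic yield y = 0.0175. First find Macaulay duration:
  t   CF        PV=CF/(1+0.0175)^t    t·PV
  1        65.00        63.8821        63.8821
  2        65.00        62.7834       125.5667
  3        40.00        37.9714       113.9142
  4        40.00        37.3183       149.2734
  5        40.00        36.6765       183.3825
  6        40.00        36.0457       216.2742
  7        40.00        35.4258       247.9803
  8     1,040.00       905.2280     7,241.8243
  Σ                  1,215.3312     8,342.0976
P = 1,215.3312; Macaulay duration = 8,342.0976 / 1,215.3312 = 6.86405 years.
Modified duration = D_Mac / (1 + y) = 6.86405 / 1.0175 = 6.74600 years.

6.7460 years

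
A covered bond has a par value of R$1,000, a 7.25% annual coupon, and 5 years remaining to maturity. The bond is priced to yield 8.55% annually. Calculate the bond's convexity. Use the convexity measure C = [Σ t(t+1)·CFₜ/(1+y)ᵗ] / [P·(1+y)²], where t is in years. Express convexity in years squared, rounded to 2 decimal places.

21.09

With y = 0.0855:
  t   CF        PV=CF/(1+0.0855)^t    t·PV        t(t+1)·PV
  1        72.50        66.7895        66.7895         133.5790
  2        72.50        61.5288       123.0576         369.1727
  3        72.50        56.6824       170.0473         680.1893
  4        72.50        52.2178       208.8713       1,044.3563
  5     1,072.50       711.6200     3,558.1001      21,348.6008
  Σ                    948.8386     4,126.8658      23,575.8981
P = 948.8386.
Convexity = Σ t(t+1)·PV / [P·(1+y)²] = 23,575.8981 / (948.8386 × 1.178310) = 21.08707.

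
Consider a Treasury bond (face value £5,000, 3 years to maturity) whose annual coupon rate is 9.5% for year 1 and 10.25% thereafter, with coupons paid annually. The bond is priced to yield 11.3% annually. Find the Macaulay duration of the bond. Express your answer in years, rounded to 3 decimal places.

Periodic yield y = 0.113. Discount each cash flow and weight by its year:
  t   CF        PV=CF/(1+0.113)^t    t·PV
  1       475.00       426.7745       426.7745
  2       512.50       413.7172       827.4343
  3     5,512.50     3,998.1871    11,994.5612
  Σ                  4,838.6787    13,248.7700
Price P = Σ PV = 4,838.6787.
Macaulay duration = Σ(t·PV) / P = 13,248.7700 / 4,838.6787 = 2.73810 years.

2.738 years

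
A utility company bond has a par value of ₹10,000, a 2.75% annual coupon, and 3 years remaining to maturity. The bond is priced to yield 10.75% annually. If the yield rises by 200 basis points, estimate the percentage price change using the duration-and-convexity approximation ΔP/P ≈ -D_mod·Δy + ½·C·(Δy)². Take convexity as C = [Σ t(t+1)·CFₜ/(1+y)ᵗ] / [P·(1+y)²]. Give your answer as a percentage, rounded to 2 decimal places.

With y = 0.1075:
  t   CF        PV=CF/(1+0.1075)^t    t·PV        t(t+1)·PV
  1       275.00       248.3070       248.3070         496.6140
  2       275.00       224.2050       448.4099       1,345.2298
  3    10,275.00     7,563.9844    22,691.9533      90,767.8131
  Σ                  8,036.4964    23,388.6702      92,609.6569
P = 8,036.4964; D_Mac = 2.91031 yrs; D_mod = 2.62782 yrs; C = 9.39511.
Duration effect: -2.62782 × (+0.02) = -0.052556
Convexity effect: 0.5 × 9.39511 × (0.02)² = +0.0018790
ΔP/P ≈ -0.052556 + 0.0018790 = -0.050677 = -5.0677%.

-5.07%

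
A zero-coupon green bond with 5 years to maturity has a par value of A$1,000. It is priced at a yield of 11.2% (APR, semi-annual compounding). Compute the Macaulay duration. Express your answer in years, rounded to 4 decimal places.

5.0000 years

A zero-coupon bond has a single cash flow at maturity, so its Macaulay duration equals its maturity: 5 years.
(Equivalently: 10 semi-annual periods ÷ 2 = 5 years.)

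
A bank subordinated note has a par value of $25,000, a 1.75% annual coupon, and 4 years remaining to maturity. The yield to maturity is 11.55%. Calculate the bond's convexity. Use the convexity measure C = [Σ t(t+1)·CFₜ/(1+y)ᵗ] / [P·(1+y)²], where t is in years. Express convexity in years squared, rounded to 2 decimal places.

With y = 0.1155:
  t   CF        PV=CF/(1+0.1155)^t    t·PV        t(t+1)·PV
  1       437.50       392.2008       392.2008         784.4016
  2       437.50       351.5919       703.1839       2,109.5516
  3       437.50       315.1878       945.5633       3,782.2530
  4    25,437.50    16,428.4325    65,713.7301     328,568.6503
  Σ                 17,487.4130    67,754.6780     335,244.8566
P = 17,487.4130.
Convexity = Σ t(t+1)·PV / [P·(1+y)²] = 335,244.8566 / (17,487.4130 × 1.244340) = 15.40627.

15.41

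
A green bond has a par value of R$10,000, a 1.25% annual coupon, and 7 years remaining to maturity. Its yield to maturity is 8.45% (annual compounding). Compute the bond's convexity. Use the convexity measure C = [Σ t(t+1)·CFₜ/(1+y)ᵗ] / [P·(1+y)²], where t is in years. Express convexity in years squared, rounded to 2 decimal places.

44.60

With y = 0.0845:
  t   CF        PV=CF/(1+0.0845)^t    t·PV        t(t+1)·PV
  1       125.00       115.2605       115.2605         230.5210
  2       125.00       106.2798       212.5597         637.6791
  3       125.00        97.9989       293.9968       1,175.9872
  4       125.00        90.3632       361.4530       1,807.2648
  5       125.00        83.3225       416.6124       2,499.6747
  6       125.00        76.8303       460.9820       3,226.8737
  7    10,125.00     5,738.3646    40,168.5521     321,348.4167
  Σ                  6,308.4199    42,029.4164     330,926.4170
P = 6,308.4199.
Convexity = Σ t(t+1)·PV / [P·(1+y)²] = 330,926.4170 / (6,308.4199 × 1.176140) = 44.60173.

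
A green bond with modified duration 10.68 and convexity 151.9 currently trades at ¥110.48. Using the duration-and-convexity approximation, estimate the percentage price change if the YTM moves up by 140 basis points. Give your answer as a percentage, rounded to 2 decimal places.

Duration effect: -D_mod·Δy = -10.68 × (+0.014) = -0.149520
Convexity effect: ½·C·(Δy)² = 0.5 × 151.9 × (0.014)² = +0.0148862
ΔP/P ≈ -0.149520 + 0.0148862 = -0.1346338
= -13.46338%.

-13.46%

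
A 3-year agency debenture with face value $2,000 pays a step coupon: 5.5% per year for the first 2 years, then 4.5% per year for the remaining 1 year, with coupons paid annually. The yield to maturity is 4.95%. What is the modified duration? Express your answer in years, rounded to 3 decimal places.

2.712 years

Periodic yield y = 0.0495. First find Macaulay duration:
  t   CF        PV=CF/(1+0.0495)^t    t·PV
  1       110.00       104.8118       104.8118
  2       110.00        99.8683       199.7367
  3     2,090.00     1,808.0022     5,424.0066
  Σ                  2,012.6824     5,728.5551
P = 2,012.6824; Macaulay duration = 5,728.5551 / 2,012.6824 = 2.84623 years.
Modified duration = D_Mac / (1 + y) = 2.84623 / 1.0495 = 2.71199 years.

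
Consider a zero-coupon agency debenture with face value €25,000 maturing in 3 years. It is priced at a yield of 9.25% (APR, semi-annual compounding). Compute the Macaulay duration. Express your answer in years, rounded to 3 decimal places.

3.000 years

A zero-coupon bond has a single cash flow at maturity, so its Macaulay duration equals its maturity: 3 years.
(Equivalently: 6 semi-annual periods ÷ 2 = 3 years.)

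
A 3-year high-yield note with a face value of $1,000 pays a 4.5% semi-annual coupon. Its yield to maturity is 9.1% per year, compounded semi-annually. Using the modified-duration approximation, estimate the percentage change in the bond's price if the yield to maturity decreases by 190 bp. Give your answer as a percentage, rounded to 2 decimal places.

Periodic yield y = 0.0455. Modified duration first:
  t   CF        PV=CF/(1+0.0455)^t    t·PV
  1        22.50        21.5208        21.5208
  2        22.50        20.5842        41.1684
  3        22.50        19.6884        59.0652
  4        22.50        18.8316        75.3263
  5        22.50        18.0120        90.0601
  6     1,022.50       782.9231     4,697.5385
  Σ                    881.5601     4,984.6792
P = 881.5601; D_Mac = 5.65438 half-year periods = 2.82719 yrs; D_mod = 2.82719/(1+0.0455) = 2.70415 yrs.
ΔP/P ≈ -D_mod · Δy = -2.70415 × (-0.019) = +0.051379 = +5.1379%.

+5.14%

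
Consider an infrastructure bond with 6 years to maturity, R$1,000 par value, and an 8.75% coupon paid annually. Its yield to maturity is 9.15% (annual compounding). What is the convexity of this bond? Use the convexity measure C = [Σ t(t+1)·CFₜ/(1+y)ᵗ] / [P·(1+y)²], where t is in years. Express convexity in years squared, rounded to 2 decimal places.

26.79

With y = 0.0915:
  t   CF        PV=CF/(1+0.0915)^t    t·PV        t(t+1)·PV
  1        87.50        80.1649        80.1649         160.3298
  2        87.50        73.4447       146.8894         440.6683
  3        87.50        67.2879       201.8636         807.4545
  4        87.50        61.6472       246.5887       1,232.9433
  5        87.50        56.4793       282.3965       1,694.3792
  6     1,087.50       643.1123     3,858.6739      27,010.7172
  Σ                    982.1363     4,816.5770      31,346.4923
P = 982.1363.
Convexity = Σ t(t+1)·PV / [P·(1+y)²] = 31,346.4923 / (982.1363 × 1.191372) = 26.78981.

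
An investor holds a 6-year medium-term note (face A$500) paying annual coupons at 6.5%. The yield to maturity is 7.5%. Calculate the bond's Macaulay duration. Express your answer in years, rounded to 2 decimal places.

Periodic yield y = 0.075. Discount each cash flow and weight by its year:
  t   CF        PV=CF/(1+0.075)^t    t·PV
  1        32.50        30.2326        30.2326
  2        32.50        28.1233        56.2466
  3        32.50        26.1612        78.4837
  4        32.50        24.3360        97.3441
  5        32.50        22.6382       113.1908
  6       532.50       345.0395     2,070.2371
  Σ                    476.5308     2,445.7347
Price P = Σ PV = 476.5308.
Macaulay duration = Σ(t·PV) / P = 2,445.7347 / 476.5308 = 5.13238 years.

5.13 years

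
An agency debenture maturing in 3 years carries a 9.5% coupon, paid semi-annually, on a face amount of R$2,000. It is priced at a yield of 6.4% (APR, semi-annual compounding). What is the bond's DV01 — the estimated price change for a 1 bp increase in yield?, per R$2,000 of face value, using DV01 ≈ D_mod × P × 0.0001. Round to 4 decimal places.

Periodic yield y = 0.032.
  t   CF        PV=CF/(1+0.032)^t    t·PV
  1        95.00        92.0543        92.0543
  2        95.00        89.1999       178.3997
  3        95.00        86.4340       259.3019
  4        95.00        83.7539       335.0154
  5        95.00        81.1568       405.7842
  6     2,095.00     1,734.2266    10,405.3596
  Σ                  2,166.8254    11,675.9152
P = 2,166.8254; D_Mac = 5.38849 half-year periods = 2.69424 yrs; D_mod = 2.61070 yrs.
DV01 ≈ 2.61070 × 2,166.8254 × 0.0001 = 0.565694.

R$0.5657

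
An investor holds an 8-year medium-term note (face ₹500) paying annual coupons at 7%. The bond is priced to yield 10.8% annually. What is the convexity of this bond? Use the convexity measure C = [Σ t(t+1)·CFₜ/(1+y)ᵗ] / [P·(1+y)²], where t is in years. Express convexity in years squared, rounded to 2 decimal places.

With y = 0.108:
  t   CF        PV=CF/(1+0.108)^t    t·PV        t(t+1)·PV
  1        35.00        31.5884        31.5884          63.1769
  2        35.00        28.5094        57.0189         171.0566
  3        35.00        25.7305        77.1916         308.7664
  4        35.00        23.2225        92.8900         464.4500
  5        35.00        20.9589       104.7947         628.7681
  6        35.00        18.9160       113.4960         794.4723
  7        35.00        17.0722       119.5055         956.0437
  8       535.00       235.5243     1,884.1943      16,957.7487
  Σ                    401.5224     2,480.6794      20,344.4827
P = 401.5224.
Convexity = Σ t(t+1)·PV / [P·(1+y)²] = 20,344.4827 / (401.5224 × 1.227664) = 41.27218.

41.27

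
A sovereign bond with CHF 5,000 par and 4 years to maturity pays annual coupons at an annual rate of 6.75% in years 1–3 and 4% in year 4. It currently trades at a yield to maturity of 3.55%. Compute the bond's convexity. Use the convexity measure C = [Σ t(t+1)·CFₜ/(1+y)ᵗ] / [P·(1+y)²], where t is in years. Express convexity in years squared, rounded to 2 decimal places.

With y = 0.0355:
  t   CF        PV=CF/(1+0.0355)^t    t·PV        t(t+1)·PV
  1       337.50       325.9295       325.9295         651.8590
  2       337.50       314.7557       629.5114       1,888.5341
  3       337.50       303.9649       911.8948       3,647.5791
  4     5,200.00     4,522.7536    18,091.0145      90,455.0726
  Σ                  5,467.4037    19,958.3501      96,643.0447
P = 5,467.4037.
Convexity = Σ t(t+1)·PV / [P·(1+y)²] = 96,643.0447 / (5,467.4037 × 1.072260) = 16.48501.

16.49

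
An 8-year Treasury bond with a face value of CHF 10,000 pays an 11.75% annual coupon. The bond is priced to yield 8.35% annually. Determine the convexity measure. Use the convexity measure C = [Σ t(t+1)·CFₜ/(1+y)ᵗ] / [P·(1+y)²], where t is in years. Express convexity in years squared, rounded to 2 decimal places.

With y = 0.0835:
  t   CF        PV=CF/(1+0.0835)^t    t·PV        t(t+1)·PV
  1     1,175.00     1,084.4485     1,084.4485       2,168.8971
  2     1,175.00     1,000.8754     2,001.7509       6,005.2527
  3     1,175.00       923.7429     2,771.2287      11,084.9150
  4     1,175.00       852.5546     3,410.2184      17,051.0921
  5     1,175.00       786.8524     3,934.2621      23,605.5728
  6     1,175.00       726.2136     4,357.2815      30,500.9708
  7     1,175.00       670.2479     4,691.7352      37,533.8820
  8    11,175.00     5,883.2351    47,065.8811     423,592.9301
  Σ                 11,928.1706    69,316.8066     551,543.5125
P = 11,928.1706.
Convexity = Σ t(t+1)·PV / [P·(1+y)²] = 551,543.5125 / (11,928.1706 × 1.173972) = 39.38657.

39.39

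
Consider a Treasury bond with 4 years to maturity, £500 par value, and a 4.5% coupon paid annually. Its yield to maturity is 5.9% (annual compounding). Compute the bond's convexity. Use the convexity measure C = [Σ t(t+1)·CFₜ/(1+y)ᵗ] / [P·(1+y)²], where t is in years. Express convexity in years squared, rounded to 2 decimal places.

With y = 0.059:
  t   CF        PV=CF/(1+0.059)^t    t·PV        t(t+1)·PV
  1        22.50        21.2465        21.2465          42.4929
  2        22.50        20.0628        40.1255         120.3765
  3        22.50        18.9450        56.8350         227.3400
  4       522.50       415.4344     1,661.7376       8,308.6880
  Σ                    475.6886     1,779.9446       8,698.8975
P = 475.6886.
Convexity = Σ t(t+1)·PV / [P·(1+y)²] = 8,698.8975 / (475.6886 × 1.121481) = 16.30608.

16.31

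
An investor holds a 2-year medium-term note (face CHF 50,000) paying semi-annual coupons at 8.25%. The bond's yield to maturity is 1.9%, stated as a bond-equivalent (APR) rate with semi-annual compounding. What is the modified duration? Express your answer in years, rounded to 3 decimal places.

1.874 years

Periodic yield y = 0.0095. First find Macaulay duration:
  t   CF        PV=CF/(1+0.0095)^t    t·PV
  1     2,062.50     2,043.0906     2,043.0906
  2     2,062.50     2,023.8639     4,047.7279
  3     2,062.50     2,004.8182     6,014.4545
  4    52,062.50    50,130.2333   200,520.9331
  Σ                 56,202.0060   212,626.2061
P = 56,202.0060; Macaulay duration = 212,626.2061 / 56,202.0060 = 3.78325 half-year periods = 1.89162 years.
Modified duration = D_Mac / (1 + y) = 1.89162 / 1.0095 = 1.87382 years.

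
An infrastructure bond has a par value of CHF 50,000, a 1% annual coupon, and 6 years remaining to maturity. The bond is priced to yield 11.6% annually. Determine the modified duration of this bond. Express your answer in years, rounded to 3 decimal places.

Periodic yield y = 0.116. First find Macaulay duration:
  t   CF        PV=CF/(1+0.116)^t    t·PV
  1       500.00       448.0287       448.0287
  2       500.00       401.4594       802.9188
  3       500.00       359.7306     1,079.1919
  4       500.00       322.3393     1,289.3571
  5       500.00       288.8345     1,444.1724
  6    50,500.00    26,140.0378   156,840.2265
  Σ                 27,960.4302   161,903.8954
P = 27,960.4302; Macaulay duration = 161,903.8954 / 27,960.4302 = 5.79047 years.
Modified duration = D_Mac / (1 + y) = 5.79047 / 1.116 = 5.18859 years.

5.189 years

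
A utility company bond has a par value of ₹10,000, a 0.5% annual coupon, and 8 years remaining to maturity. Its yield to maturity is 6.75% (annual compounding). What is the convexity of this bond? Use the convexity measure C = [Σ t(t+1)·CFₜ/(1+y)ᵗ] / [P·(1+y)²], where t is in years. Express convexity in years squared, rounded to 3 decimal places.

With y = 0.0675:
  t   CF        PV=CF/(1+0.0675)^t    t·PV        t(t+1)·PV
  1        50.00        46.8384        46.8384          93.6768
  2        50.00        43.8767        87.7535         263.2604
  3        50.00        41.1023       123.3070         493.2279
  4        50.00        38.5033       154.0134         770.0669
  5        50.00        36.0687       180.3435       1,082.0612
  6        50.00        33.7880       202.7281       1,419.0967
  7        50.00        31.6515       221.5608       1,772.4861
  8    10,050.00     5,959.6807    47,677.4456     429,097.0103
  Σ                  6,231.5098    48,693.9902     434,990.8863
P = 6,231.5098.
Convexity = Σ t(t+1)·PV / [P·(1+y)²] = 434,990.8863 / (6,231.5098 × 1.139556) = 61.25635.

61.256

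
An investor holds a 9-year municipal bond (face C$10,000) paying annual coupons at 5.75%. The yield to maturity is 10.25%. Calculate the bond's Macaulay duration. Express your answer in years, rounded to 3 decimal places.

Periodic yield y = 0.1025. Discount each cash flow and weight by its year:
  t   CF        PV=CF/(1+0.1025)^t    t·PV
  1       575.00       521.5420       521.5420
  2       575.00       473.0539       946.1078
  3       575.00       429.0739     1,287.2216
  4       575.00       389.1826     1,556.7305
  5       575.00       353.0001     1,765.0006
  6       575.00       320.1815     1,921.0891
  7       575.00       290.4141     2,032.8985
  8       575.00       263.4141     2,107.3130
  9    10,575.00     4,394.1309    39,547.1783
  Σ                  7,433.9931    51,685.0814
Price P = Σ PV = 7,433.9931.
Macaulay duration = Σ(t·PV) / P = 51,685.0814 / 7,433.9931 = 6.95253 years.

6.953 years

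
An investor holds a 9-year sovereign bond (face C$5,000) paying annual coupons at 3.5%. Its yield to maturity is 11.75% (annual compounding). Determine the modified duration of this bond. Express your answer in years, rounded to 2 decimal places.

Periodic yield y = 0.1175. First find Macaulay duration:
  t   CF        PV=CF/(1+0.1175)^t    t·PV
  1       175.00       156.5996       156.5996
  2       175.00       140.1338       280.2677
  3       175.00       125.3994       376.1982
  4       175.00       112.2142       448.8569
  5       175.00       100.4154       502.0771
  6       175.00        89.8572       539.1432
  7       175.00        80.4091       562.8639
  8       175.00        71.9545       575.6358
  9     5,175.00     1,904.0685    17,136.6165
  Σ                  2,781.0517    20,578.2587
P = 2,781.0517; Macaulay duration = 20,578.2587 / 2,781.0517 = 7.39945 years.
Modified duration = D_Mac / (1 + y) = 7.39945 / 1.1175 = 6.62143 years.

6.62 years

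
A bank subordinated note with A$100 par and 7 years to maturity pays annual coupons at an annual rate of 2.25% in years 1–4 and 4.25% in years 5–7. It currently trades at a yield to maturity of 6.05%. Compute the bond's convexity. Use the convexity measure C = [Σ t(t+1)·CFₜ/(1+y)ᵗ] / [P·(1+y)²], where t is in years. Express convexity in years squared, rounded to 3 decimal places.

44.591

With y = 0.0605:
  t   CF        PV=CF/(1+0.0605)^t    t·PV        t(t+1)·PV
  1         2.25         2.1216         2.1216           4.2433
  2         2.25         2.0006         4.0012          12.0036
  3         2.25         1.8865         5.6594          22.6377
  4         2.25         1.7789         7.1154          35.5770
  5         4.25         3.1684        15.8418          95.0510
  6         4.25         2.9876        17.9257         125.4799
  7       104.25        69.1037       483.7260       3,869.8077
  Σ                     83.0473       536.3912       4,164.8002
P = 83.0473.
Convexity = Σ t(t+1)·PV / [P·(1+y)²] = 4,164.8002 / (83.0473 × 1.124660) = 44.59103.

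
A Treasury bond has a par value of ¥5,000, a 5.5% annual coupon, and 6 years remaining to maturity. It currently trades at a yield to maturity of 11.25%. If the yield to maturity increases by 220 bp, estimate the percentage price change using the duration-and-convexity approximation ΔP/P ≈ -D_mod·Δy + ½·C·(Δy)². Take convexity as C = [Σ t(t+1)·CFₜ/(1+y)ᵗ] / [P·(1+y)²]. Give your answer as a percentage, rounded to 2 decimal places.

-9.51%

With y = 0.1125:
  t   CF        PV=CF/(1+0.1125)^t    t·PV        t(t+1)·PV
  1       275.00       247.1910       247.1910         494.3820
  2       275.00       222.1942       444.3883       1,333.1650
  3       275.00       199.7251       599.1753       2,396.7011
  4       275.00       179.5282       718.1127       3,590.5635
  5       275.00       161.3736       806.8682       4,841.2092
  6     5,275.00     2,782.4178    16,694.5069     116,861.5484
  Σ                  3,792.4299    19,510.2424     129,517.5693
P = 3,792.4299; D_Mac = 5.14452 yrs; D_mod = 4.62429 yrs; C = 27.59377.
Duration effect: -4.62429 × (+0.022) = -0.101734
Convexity effect: 0.5 × 27.59377 × (0.022)² = +0.0066777
ΔP/P ≈ -0.101734 + 0.0066777 = -0.095057 = -9.5057%.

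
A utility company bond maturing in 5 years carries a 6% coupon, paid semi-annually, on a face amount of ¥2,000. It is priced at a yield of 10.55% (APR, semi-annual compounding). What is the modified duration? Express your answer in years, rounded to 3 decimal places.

4.103 years

Periodic yield y = 0.05275. First find Macaulay duration:
  t   CF        PV=CF/(1+0.05275)^t    t·PV
  1        60.00        56.9936        56.9936
  2        60.00        54.1378       108.2756
  3        60.00        51.4251       154.2754
  4        60.00        48.8484       195.3936
  5        60.00        46.4007       232.0037
  6        60.00        44.0758       264.4545
  7        60.00        41.8673       293.0708
  8        60.00        39.7694       318.1554
  9        60.00        37.7767       339.9903
  10    2,060.00     1,232.0114    12,320.1138
  Σ                  1,653.3062    14,282.7267
P = 1,653.3062; Macaulay duration = 14,282.7267 / 1,653.3062 = 8.63889 half-year periods = 4.31944 years.
Modified duration = D_Mac / (1 + y) = 4.31944 / 1.05275 = 4.10301 years.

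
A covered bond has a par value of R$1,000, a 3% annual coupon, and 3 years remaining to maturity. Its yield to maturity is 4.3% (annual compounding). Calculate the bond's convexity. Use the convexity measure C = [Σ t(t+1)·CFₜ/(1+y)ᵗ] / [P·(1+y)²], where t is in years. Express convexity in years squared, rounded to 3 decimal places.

With y = 0.043:
  t   CF        PV=CF/(1+0.043)^t    t·PV        t(t+1)·PV
  1        30.00        28.7632        28.7632          57.5264
  2        30.00        27.5774        55.1547         165.4641
  3     1,030.00       907.7877     2,723.3631      10,893.4525
  Σ                    964.1283     2,807.2810      11,116.4430
P = 964.1283.
Convexity = Σ t(t+1)·PV / [P·(1+y)²] = 11,116.4430 / (964.1283 × 1.087849) = 10.59894.

10.599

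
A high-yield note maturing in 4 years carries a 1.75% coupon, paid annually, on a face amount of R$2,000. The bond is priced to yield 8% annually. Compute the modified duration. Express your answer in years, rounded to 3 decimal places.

Periodic yield y = 0.08. First find Macaulay duration:
  t   CF        PV=CF/(1+0.08)^t    t·PV
  1        35.00        32.4074        32.4074
  2        35.00        30.0069        60.0137
  3        35.00        27.7841        83.3524
  4     2,035.00     1,495.7858     5,983.1430
  Σ                  1,585.9841     6,158.9165
P = 1,585.9841; Macaulay duration = 6,158.9165 / 1,585.9841 = 3.88334 years.
Modified duration = D_Mac / (1 + y) = 3.88334 / 1.08 = 3.59569 years.

3.596 years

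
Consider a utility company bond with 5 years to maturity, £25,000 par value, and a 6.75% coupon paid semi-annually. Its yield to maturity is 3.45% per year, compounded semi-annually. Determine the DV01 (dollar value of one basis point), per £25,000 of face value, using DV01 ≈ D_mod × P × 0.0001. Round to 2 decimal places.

£12.38

Periodic yield y = 0.01725.
  t   CF        PV=CF/(1+0.01725)^t    t·PV
  1       843.75       829.4421       829.4421
  2       843.75       815.3769     1,630.7537
  3       843.75       801.5501     2,404.6504
  4       843.75       787.9579     3,151.8314
  5       843.75       774.5961     3,872.9804
  6       843.75       761.4609     4,568.7653
  7       843.75       748.5484     5,239.8389
  8       843.75       735.8549     5,886.8394
  9       843.75       723.3767     6,510.3900
  10   25,843.75    21,781.0367   217,810.3666
  Σ                 28,759.2006   251,905.8583
P = 28,759.2006; D_Mac = 8.75914 half-year periods = 4.37957 yrs; D_mod = 4.30530 yrs.
DV01 ≈ 4.30530 × 28,759.2006 × 0.0001 = 12.381708.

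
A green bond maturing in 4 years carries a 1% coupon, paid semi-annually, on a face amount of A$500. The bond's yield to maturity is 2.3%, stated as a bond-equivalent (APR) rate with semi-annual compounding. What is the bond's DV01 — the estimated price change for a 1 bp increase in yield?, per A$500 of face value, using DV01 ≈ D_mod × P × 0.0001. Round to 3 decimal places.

Periodic yield y = 0.0115.
  t   CF        PV=CF/(1+0.0115)^t    t·PV
  1         2.50         2.4716         2.4716
  2         2.50         2.4435         4.8870
  3         2.50         2.4157         7.2471
  4         2.50         2.3882         9.5529
  5         2.50         2.3611        11.8054
  6         2.50         2.3342        14.0054
  7         2.50         2.3077        16.1539
  8       502.50       458.5735     3,668.5881
  Σ                    475.2955     3,734.7114
P = 475.2955; D_Mac = 7.85766 half-year periods = 3.92883 yrs; D_mod = 3.88416 yrs.
DV01 ≈ 3.88416 × 475.2955 × 0.0001 = 0.184613.

A$0.185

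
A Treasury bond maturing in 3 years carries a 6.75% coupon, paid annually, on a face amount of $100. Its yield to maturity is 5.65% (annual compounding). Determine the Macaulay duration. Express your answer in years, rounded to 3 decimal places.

2.817 years

Periodic yield y = 0.0565. Discount each cash flow and weight by its year:
  t   CF        PV=CF/(1+0.0565)^t    t·PV
  1         6.75         6.3890         6.3890
  2         6.75         6.0473        12.0947
  3       106.75        90.5231       271.5693
  Σ                    102.9595       290.0530
Price P = Σ PV = 102.9595.
Macaulay duration = Σ(t·PV) / P = 290.0530 / 102.9595 = 2.81716 years.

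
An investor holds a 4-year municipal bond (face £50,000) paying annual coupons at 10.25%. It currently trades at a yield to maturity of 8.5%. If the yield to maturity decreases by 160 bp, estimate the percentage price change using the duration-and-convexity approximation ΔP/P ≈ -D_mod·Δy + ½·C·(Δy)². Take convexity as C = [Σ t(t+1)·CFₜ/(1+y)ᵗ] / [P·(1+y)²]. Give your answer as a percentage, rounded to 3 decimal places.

With y = 0.085:
  t   CF        PV=CF/(1+0.085)^t    t·PV        t(t+1)·PV
  1     5,125.00     4,723.5023     4,723.5023       9,447.0046
  2     5,125.00     4,353.4583     8,706.9167      26,120.7501
  3     5,125.00     4,012.4040    12,037.2120      48,148.8481
  4    55,125.00    39,776.7824   159,107.1297     795,535.6484
  Σ                 52,866.1471   184,574.7607     879,252.2511
P = 52,866.1471; D_Mac = 3.49136 yrs; D_mod = 3.21784 yrs; C = 14.12786.
Duration effect: -3.21784 × (-0.016) = +0.051485
Convexity effect: 0.5 × 14.12786 × (-0.016)² = +0.0018084
ΔP/P ≈ +0.051485 + 0.0018084 = +0.053294 = +5.3294%.

+5.329%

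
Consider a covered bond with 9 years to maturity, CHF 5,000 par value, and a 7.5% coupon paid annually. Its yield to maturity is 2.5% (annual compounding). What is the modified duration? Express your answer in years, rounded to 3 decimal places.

7.044 years

Periodic yield y = 0.025. First find Macaulay duration:
  t   CF        PV=CF/(1+0.025)^t    t·PV
  1       375.00       365.8537       365.8537
  2       375.00       356.9304       713.8608
  3       375.00       348.2248     1,044.6743
  4       375.00       339.7315     1,358.9260
  5       375.00       331.4454     1,657.2268
  6       375.00       323.3613     1,940.1679
  7       375.00       315.4745     2,208.3212
  8       375.00       307.7800     2,462.2397
  9     5,375.00     4,303.9149    38,735.2345
  Σ                  6,992.7164    50,486.5050
P = 6,992.7164; Macaulay duration = 50,486.5050 / 6,992.7164 = 7.21987 years.
Modified duration = D_Mac / (1 + y) = 7.21987 / 1.025 = 7.04378 years.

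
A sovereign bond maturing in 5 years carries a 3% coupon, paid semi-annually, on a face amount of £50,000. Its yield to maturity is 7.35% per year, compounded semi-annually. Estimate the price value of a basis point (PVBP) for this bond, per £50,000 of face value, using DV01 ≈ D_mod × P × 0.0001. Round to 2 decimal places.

£18.36

Periodic yield y = 0.03675.
  t   CF        PV=CF/(1+0.03675)^t    t·PV
  1       750.00       723.4145       723.4145
  2       750.00       697.7714     1,395.5428
  3       750.00       673.0373     2,019.1119
  4       750.00       649.1799     2,596.7197
  5       750.00       626.1683     3,130.8413
  6       750.00       603.9723     3,623.8336
  7       750.00       582.5631     4,077.9415
  8       750.00       561.9128     4,495.3023
  9       750.00       541.9945     4,877.9504
  10   50,750.00    35,374.9314   353,749.3139
  Σ                 41,034.9454   380,689.9719
P = 41,034.9454; D_Mac = 9.27721 half-year periods = 4.63861 yrs; D_mod = 4.47418 yrs.
DV01 ≈ 4.47418 × 41,034.9454 × 0.0001 = 18.359777.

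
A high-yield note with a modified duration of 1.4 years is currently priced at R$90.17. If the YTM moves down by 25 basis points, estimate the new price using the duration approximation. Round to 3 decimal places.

R$90.486

Duration approximation: ΔP/P ≈ -D_mod · Δy = -1.4 × (-0.0025) = +0.003500.
New price ≈ 90.17 × (1 + 0.003500) = 90.485595.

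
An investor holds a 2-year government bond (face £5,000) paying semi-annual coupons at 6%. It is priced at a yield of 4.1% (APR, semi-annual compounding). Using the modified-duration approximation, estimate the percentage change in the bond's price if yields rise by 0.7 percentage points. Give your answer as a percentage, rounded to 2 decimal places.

Periodic yield y = 0.0205. Modified duration first:
  t   CF        PV=CF/(1+0.0205)^t    t·PV
  1       150.00       146.9868       146.9868
  2       150.00       144.0341       288.0681
  3       150.00       141.1407       423.4221
  4     5,150.00     4,748.4863    18,993.9454
  Σ                  5,180.6479    19,852.4223
P = 5,180.6479; D_Mac = 3.83203 half-year periods = 1.91602 yrs; D_mod = 1.91602/(1+0.0205) = 1.87753 yrs.
ΔP/P ≈ -D_mod · Δy = -1.87753 × (+0.007) = -0.013143 = -1.3143%.

-1.31%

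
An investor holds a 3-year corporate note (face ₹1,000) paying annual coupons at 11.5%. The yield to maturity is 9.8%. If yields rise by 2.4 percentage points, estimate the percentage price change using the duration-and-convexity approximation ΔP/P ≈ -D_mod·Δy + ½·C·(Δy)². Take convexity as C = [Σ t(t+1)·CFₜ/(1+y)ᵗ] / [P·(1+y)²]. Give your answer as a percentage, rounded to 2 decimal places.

-5.67%

With y = 0.098:
  t   CF        PV=CF/(1+0.098)^t    t·PV        t(t+1)·PV
  1       115.00       104.7359       104.7359         209.4718
  2       115.00        95.3879       190.7757         572.3272
  3     1,115.00       842.3020     2,526.9061      10,107.6244
  Σ                  1,042.4258     2,822.4177      10,889.4234
P = 1,042.4258; D_Mac = 2.70755 yrs; D_mod = 2.46589 yrs; C = 8.66473.
Duration effect: -2.46589 × (+0.024) = -0.059181
Convexity effect: 0.5 × 8.66473 × (0.024)² = +0.0024954
ΔP/P ≈ -0.059181 + 0.0024954 = -0.056686 = -5.6686%.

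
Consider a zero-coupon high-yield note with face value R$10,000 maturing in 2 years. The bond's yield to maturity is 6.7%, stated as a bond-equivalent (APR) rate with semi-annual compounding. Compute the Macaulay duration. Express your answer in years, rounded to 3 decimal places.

2.000 years

A zero-coupon bond has a single cash flow at maturity, so its Macaulay duration equals its maturity: 2 years.
(Equivalently: 4 semi-annual periods ÷ 2 = 2 years.)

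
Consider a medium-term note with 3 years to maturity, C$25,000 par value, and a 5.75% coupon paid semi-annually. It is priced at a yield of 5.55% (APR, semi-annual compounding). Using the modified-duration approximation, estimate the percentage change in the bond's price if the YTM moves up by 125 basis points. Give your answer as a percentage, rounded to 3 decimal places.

-3.404%

Periodic yield y = 0.02775. Modified duration first:
  t   CF        PV=CF/(1+0.02775)^t    t·PV
  1       718.75       699.3432       699.3432
  2       718.75       680.4604     1,360.9209
  3       718.75       662.0875     1,986.2626
  4       718.75       644.2107     2,576.8427
  5       718.75       626.8165     3,134.0826
  6    25,718.75    21,823.5272   130,941.1632
  Σ                 25,136.4456   140,698.6151
P = 25,136.4456; D_Mac = 5.59740 half-year periods = 2.79870 yrs; D_mod = 2.79870/(1+0.02775) = 2.72313 yrs.
ΔP/P ≈ -D_mod · Δy = -2.72313 × (+0.0125) = -0.034039 = -3.4039%.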